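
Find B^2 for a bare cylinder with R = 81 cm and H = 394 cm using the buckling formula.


B^2 = (2.405/R)^2 + (pi/H)^2
B^2 = (2.405/81)^2 + (pi/394)^2
B^2 = 9.4515e-04 /cm^2

9.4515e-04


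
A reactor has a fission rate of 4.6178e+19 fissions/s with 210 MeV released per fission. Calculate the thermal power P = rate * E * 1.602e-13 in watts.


P = fission_rate * E_MeV * 1.602e-13
P = 4.6178e+19 * 210 * 1.602e-13
P = 1.5535e+09 W

1.5535e+09


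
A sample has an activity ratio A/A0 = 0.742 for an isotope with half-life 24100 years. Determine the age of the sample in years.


lambda = ln(2) / t_half = ln(2) / 24100 = 2.876129e-05 /yr
t = -ln(A/A0) / lambda
t = -ln(0.742) / 2.876129e-05
t = 10375 yr

10375


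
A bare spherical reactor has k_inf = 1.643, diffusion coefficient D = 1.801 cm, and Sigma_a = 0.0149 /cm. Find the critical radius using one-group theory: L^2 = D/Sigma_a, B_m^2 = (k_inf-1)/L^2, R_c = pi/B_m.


L^2 = D / Sigma_a = 1.801 / 0.0149 = 120.8725 cm^2
B_m^2 = (k_inf - 1) / L^2 = (1.643 - 1) / 120.8725 = 0.005319655 /cm^2
For a bare sphere: B_g = pi/R, so R_c = pi / sqrt(B_m^2)
R_c = pi / sqrt(0.005319655) = 43.073 cm

43.073


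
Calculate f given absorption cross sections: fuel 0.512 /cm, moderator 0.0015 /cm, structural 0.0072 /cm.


f = Sigma_a_fuel / (Sigma_a_fuel + Sigma_a_mod + Sigma_a_other)
f = 0.512 / (0.512 + 0.0015 + 0.0072)
f = 0.98329

0.98329


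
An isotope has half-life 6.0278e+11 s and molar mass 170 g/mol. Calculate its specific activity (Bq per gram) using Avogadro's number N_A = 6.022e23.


lambda = ln(2) / t_half = ln(2) / 6.0278e+11 = 1.149917e-12 /s
SA = lambda * N_A / M
SA = 1.149917e-12 * 6.022e23 / 170
SA = 4.0734e+09 Bq/g

4.0734e+09


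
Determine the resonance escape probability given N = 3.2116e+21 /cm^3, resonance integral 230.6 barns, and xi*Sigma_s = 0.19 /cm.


p = exp(-N * I * 1e-24 / (xi*Sigma_s))
p = exp(-3.2116e+21 * 230.6 * 1e-24 / 0.19)
p = 0.020285

0.020285


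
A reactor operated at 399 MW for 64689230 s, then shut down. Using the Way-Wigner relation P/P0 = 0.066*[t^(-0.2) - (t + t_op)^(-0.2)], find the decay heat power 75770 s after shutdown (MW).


P/P0 = 0.066 * [t^(-0.2) - (t + t_op)^(-0.2)]
P/P0 = 0.066 * [75770^(-0.2) - (75770 + 64689230)^(-0.2)]
P/P0 = 0.066 * [0.1057062 - 0.02739882] = 0.005168287
P = 399 * 0.005168287 = 2.0621 MW

2.0621


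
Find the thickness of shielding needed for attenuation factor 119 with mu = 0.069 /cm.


x = ln(factor) / mu
x = ln(119) / 0.069
x = 69.263 cm

69.263


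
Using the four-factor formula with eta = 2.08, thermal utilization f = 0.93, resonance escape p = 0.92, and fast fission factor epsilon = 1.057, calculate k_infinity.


k_inf = eta * f * p * epsilon
k_inf = 2.08 * 0.93 * 0.92 * 1.057
k_inf = 1.8811

1.8811


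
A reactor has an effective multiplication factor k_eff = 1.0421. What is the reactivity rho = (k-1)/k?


rho = (k_eff - 1) / k_eff
rho = (1.0421 - 1) / 1.0421
rho = 0.040399

0.040399


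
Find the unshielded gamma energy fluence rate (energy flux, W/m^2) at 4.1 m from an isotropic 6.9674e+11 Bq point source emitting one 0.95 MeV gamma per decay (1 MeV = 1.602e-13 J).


psi = A * E * 1.602e-13 / (4*pi*r^2)
psi = 6.9674e+11 * 0.95 * 1.602e-13 / (4*pi*4.1^2)
psi = 5.0197e-04 W/m^2

5.0197e-04


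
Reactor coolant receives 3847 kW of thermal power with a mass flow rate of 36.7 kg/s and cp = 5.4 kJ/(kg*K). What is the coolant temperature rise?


dT = Q / (m_dot * cp)
dT = 3847 / (36.7 * 5.4)
dT = 19.412 C

19.412


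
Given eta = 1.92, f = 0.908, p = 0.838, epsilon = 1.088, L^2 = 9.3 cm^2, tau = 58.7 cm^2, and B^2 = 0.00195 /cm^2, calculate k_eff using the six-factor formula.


k_inf = eta*f*p*eps = 1.92*0.908*0.838*1.088 = 1.589498
P_TNL = 1/(1 + L^2*B^2) = 1/(1 + 9.3*0.00195) = 0.9821880
P_FNL = exp(-B^2*tau) = exp(-0.00195*58.7) = 0.8918432
k_eff = k_inf * P_TNL * P_FNL = 1.589498 * 0.9821880 * 0.8918432
k_eff = 1.3923

1.3923


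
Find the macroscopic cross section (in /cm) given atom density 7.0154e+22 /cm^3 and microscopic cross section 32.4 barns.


Sigma = N * sigma_barns * 1e-24
Sigma = 7.0154e+22 * 32.4 * 1e-24
Sigma = 2.2730 /cm

2.2730


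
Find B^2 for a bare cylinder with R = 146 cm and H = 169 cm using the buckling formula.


B^2 = (2.405/R)^2 + (pi/H)^2
B^2 = (2.405/146)^2 + (pi/169)^2
B^2 = 6.1691e-04 /cm^2

6.1691e-04


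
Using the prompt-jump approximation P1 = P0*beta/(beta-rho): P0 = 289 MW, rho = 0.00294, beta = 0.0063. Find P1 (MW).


P1/P0 = beta / (beta - rho)
P1/P0 = 0.0063 / (0.0063 - 0.00294) = 1.875000
P1 = 289 * 1.875000 = 541.88 MW

541.88


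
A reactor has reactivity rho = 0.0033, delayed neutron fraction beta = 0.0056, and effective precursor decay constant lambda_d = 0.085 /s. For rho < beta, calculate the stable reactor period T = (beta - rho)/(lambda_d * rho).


T = (beta - rho) / (lambda_d * rho)
T = (0.0056 - 0.0033) / (0.085 * 0.0033)
T = 8.1996 s

8.1996


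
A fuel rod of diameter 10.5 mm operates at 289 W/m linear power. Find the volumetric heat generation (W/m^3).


r = D / 2 / 1000 = 10.5 / 2 / 1000 = 0.00525 m
q''' = q' / (pi * r^2)
q''' = 289 / (pi * 0.00525^2)
q''' = 3.3376e+06 W/m^3

3.3376e+06


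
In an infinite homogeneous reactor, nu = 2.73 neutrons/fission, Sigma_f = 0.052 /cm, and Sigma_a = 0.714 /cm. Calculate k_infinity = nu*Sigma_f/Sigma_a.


k_inf = nu * Sigma_f / Sigma_a
k_inf = 2.73 * 0.052 / 0.714
k_inf = 0.19882

0.19882


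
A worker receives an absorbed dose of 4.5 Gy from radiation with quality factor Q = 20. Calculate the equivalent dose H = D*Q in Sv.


H = D * Q
H = 4.5 * 20
H = 90.000 Sv

90.000


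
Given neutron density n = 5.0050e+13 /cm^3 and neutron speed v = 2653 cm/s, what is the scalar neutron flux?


phi = n * v
phi = 5.0050e+13 * 2653
phi = 1.3278e+17 /cm^2/s

1.3278e+17


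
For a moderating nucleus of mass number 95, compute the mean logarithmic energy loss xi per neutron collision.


xi = 1 + (A-1)^2/(2A) * ln((A-1)/(A+1))
xi = 1 + (95-1)^2/(2*95) * ln((95-1)/(95 +1))
xi = 0.020906

0.020906


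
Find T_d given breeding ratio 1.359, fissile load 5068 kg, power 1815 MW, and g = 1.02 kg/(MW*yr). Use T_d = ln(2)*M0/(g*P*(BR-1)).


Breeding gain G = BR - 1 = 1.359 - 1 = 0.359
Fissile production rate = g * P * G = 1.02 * 1815 * 0.359 = 664.6167 kg/yr
T_d = ln(2) * M0 / (g * P * G)
T_d = ln(2) * 5068 / 664.6167 = 5.2856 yr

5.2856


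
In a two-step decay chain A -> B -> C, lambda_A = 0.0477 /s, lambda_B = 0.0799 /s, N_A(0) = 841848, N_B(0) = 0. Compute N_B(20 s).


N_B(t) = lambda_A * N_A0 / (lambda_B - lambda_A) * [exp(-lambda_A*t) - exp(-lambda_B*t)]
exp(-0.0477*20) = 0.3851971; exp(-0.0799*20) = 0.2023007
N_B = 0.0477 * 841848 / (0.0799 - 0.0477) * (0.3851971 - 0.2023007)
N_B = 228087

228087


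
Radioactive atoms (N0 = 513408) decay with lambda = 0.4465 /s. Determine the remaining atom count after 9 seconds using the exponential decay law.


N = N0 * exp(-lambda * t)
N = 513408 * exp(-0.4465 * 9)
N = 9231.0

9231.0


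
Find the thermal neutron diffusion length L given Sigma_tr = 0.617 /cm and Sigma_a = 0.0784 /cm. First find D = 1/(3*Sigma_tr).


D = 1 / (3 * Sigma_tr) = 1 / (3 * 0.617) = 0.5402485 cm
L = sqrt(D / Sigma_a)
L = sqrt(0.5402485 / 0.0784)
L = 2.6251 cm

2.6251


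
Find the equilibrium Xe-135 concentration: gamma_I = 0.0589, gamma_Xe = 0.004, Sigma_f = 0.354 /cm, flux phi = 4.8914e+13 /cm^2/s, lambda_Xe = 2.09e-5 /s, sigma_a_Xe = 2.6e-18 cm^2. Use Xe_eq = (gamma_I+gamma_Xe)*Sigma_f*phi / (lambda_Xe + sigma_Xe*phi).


Xe_eq = (gamma_I + gamma_Xe) * Sigma_f * phi / (lambda_Xe + sigma_Xe * phi)
Numerator = (0.0589 + 0.004) * 0.354 * 4.8914e+13 = 1.089148e+12
Denominator = 2.09e-5 + 2.6e-18 * 4.8914e+13 = 1.480764e-04
Xe_eq = 1.089148e+12 / 1.480764e-04 = 7.3553e+15 /cm^3

7.3553e+15


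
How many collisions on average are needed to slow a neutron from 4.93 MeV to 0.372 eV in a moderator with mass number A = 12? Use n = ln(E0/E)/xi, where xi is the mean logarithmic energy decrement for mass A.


xi = 1 + (A-1)^2/(2A)*ln((A-1)/(A+1)) = 0.1577690 (for A = 12)
n = ln(E0/E) / xi
n = ln(4.93e6 / 0.372) / 0.1577690
n = ln(1.325269e+07) / 0.1577690 = 103.95

103.95


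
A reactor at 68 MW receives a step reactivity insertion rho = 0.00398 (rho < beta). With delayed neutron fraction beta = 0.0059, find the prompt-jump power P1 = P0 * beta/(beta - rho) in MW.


P1/P0 = beta / (beta - rho)
P1/P0 = 0.0059 / (0.0059 - 0.00398) = 3.072917
P1 = 68 * 3.072917 = 208.96 MW

208.96


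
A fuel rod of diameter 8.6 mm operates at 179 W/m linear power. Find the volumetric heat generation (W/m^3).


r = D / 2 / 1000 = 8.6 / 2 / 1000 = 0.0043 m
q''' = q' / (pi * r^2)
q''' = 179 / (pi * 0.0043^2)
q''' = 3.0815e+06 W/m^3

3.0815e+06


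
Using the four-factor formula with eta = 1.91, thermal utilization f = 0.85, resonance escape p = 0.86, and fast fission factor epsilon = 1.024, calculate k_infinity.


k_inf = eta * f * p * epsilon
k_inf = 1.91 * 0.85 * 0.86 * 1.024
k_inf = 1.4297

1.4297


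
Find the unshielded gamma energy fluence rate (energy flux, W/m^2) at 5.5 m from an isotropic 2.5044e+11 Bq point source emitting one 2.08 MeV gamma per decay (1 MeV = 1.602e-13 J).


psi = A * E * 1.602e-13 / (4*pi*r^2)
psi = 2.5044e+11 * 2.08 * 1.602e-13 / (4*pi*5.5^2)
psi = 2.1953e-04 W/m^2

2.1953e-04


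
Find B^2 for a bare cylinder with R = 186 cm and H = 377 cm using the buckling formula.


B^2 = (2.405/R)^2 + (pi/H)^2
B^2 = (2.405/186)^2 + (pi/377)^2
B^2 = 2.3663e-04 /cm^2

2.3663e-04


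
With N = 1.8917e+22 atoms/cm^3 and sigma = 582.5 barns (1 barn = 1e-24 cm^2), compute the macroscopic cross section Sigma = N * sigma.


Sigma = N * sigma_barns * 1e-24
Sigma = 1.8917e+22 * 582.5 * 1e-24
Sigma = 11.019 /cm

11.019


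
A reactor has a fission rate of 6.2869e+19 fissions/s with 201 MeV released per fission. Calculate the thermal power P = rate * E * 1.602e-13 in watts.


P = fission_rate * E_MeV * 1.602e-13
P = 6.2869e+19 * 201 * 1.602e-13
P = 2.0244e+09 W

2.0244e+09


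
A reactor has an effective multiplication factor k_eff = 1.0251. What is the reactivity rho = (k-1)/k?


rho = (k_eff - 1) / k_eff
rho = (1.0251 - 1) / 1.0251
rho = 0.024485

0.024485


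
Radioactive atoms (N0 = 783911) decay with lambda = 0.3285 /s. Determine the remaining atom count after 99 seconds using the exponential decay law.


N = N0 * exp(-lambda * t)
N = 783911 * exp(-0.3285 * 99)
N = 5.8933e-09

5.8933e-09


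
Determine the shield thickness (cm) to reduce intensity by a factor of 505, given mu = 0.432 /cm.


x = ln(factor) / mu
x = ln(505) / 0.432
x = 14.409 cm

14.409


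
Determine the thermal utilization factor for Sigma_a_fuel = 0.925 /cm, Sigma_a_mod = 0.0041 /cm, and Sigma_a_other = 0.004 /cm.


f = Sigma_a_fuel / (Sigma_a_fuel + Sigma_a_mod + Sigma_a_other)
f = 0.925 / (0.925 + 0.0041 + 0.004)
f = 0.99132

0.99132


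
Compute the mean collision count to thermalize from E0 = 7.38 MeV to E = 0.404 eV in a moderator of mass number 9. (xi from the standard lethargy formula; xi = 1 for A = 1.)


xi = 1 + (A-1)^2/(2A)*ln((A-1)/(A+1)) = 0.2066007 (for A = 9)
n = ln(E0/E) / xi
n = ln(7.38e6 / 0.404) / 0.2066007
n = ln(1.826733e+07) / 0.2066007 = 80.932

80.932


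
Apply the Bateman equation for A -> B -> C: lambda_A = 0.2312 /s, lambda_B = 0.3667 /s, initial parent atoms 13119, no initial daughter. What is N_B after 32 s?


N_B(t) = lambda_A * N_A0 / (lambda_B - lambda_A) * [exp(-lambda_A*t) - exp(-lambda_B*t)]
exp(-0.2312*32) = 6.122315e-04; exp(-0.3667*32) = 8.013363e-06
N_B = 0.2312 * 13119 / (0.3667 - 0.2312) * (6.122315e-04 - 8.013363e-06)
N_B = 13.525

13.525


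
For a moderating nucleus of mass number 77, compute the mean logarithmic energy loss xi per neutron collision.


xi = 1 + (A-1)^2/(2A) * ln((A-1)/(A+1))
xi = 1 + (77-1)^2/(2*77) * ln((77-1)/(77 +1))
xi = 0.025751

0.025751


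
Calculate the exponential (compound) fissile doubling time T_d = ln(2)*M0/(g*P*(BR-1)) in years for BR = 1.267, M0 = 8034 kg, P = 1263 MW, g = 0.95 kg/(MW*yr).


Breeding gain G = BR - 1 = 1.267 - 1 = 0.267
Fissile production rate = g * P * G = 0.95 * 1263 * 0.267 = 320.35995 kg/yr
T_d = ln(2) * M0 / (g * P * G)
T_d = ln(2) * 8034 / 320.35995 = 17.383 yr

17.383


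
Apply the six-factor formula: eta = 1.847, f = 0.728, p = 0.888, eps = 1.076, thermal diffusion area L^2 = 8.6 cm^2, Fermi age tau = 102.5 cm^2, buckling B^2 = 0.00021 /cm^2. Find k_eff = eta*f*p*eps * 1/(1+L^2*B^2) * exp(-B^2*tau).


k_inf = eta*f*p*eps = 1.847*0.728*0.888*1.076 = 1.284764
P_TNL = 1/(1 + L^2*B^2) = 1/(1 + 8.6*0.00021) = 0.9981973
P_FNL = exp(-B^2*tau) = exp(-0.00021*102.5) = 0.9787050
k_eff = k_inf * P_TNL * P_FNL = 1.284764 * 0.9981973 * 0.9787050
k_eff = 1.2551

1.2551


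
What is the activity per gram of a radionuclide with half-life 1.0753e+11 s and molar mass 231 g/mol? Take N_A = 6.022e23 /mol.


lambda = ln(2) / t_half = ln(2) / 1.0753e+11 = 6.446082e-12 /s
SA = lambda * N_A / M
SA = 6.446082e-12 * 6.022e23 / 231
SA = 1.6804e+10 Bq/g

1.6804e+10


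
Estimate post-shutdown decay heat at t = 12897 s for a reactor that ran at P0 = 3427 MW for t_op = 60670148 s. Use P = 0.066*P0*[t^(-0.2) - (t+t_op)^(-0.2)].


P/P0 = 0.066 * [t^(-0.2) - (t + t_op)^(-0.2)]
P/P0 = 0.066 * [12897^(-0.2) - (12897 + 60670148)^(-0.2)]
P/P0 = 0.066 * [0.1506268 - 0.02775789] = 0.008109348
P = 3427 * 0.008109348 = 27.791 MW

27.791


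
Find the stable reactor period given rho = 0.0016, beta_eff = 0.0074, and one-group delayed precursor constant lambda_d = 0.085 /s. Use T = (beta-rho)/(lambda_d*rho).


T = (beta - rho) / (lambda_d * rho)
T = (0.0074 - 0.0016) / (0.085 * 0.0016)
T = 42.647 s

42.647


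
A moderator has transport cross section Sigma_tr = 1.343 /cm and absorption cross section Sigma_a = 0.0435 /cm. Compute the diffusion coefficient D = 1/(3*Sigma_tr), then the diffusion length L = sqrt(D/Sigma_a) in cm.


D = 1 / (3 * Sigma_tr) = 1 / (3 * 1.343) = 0.2482005 cm
L = sqrt(D / Sigma_a)
L = sqrt(0.2482005 / 0.0435)
L = 2.3887 cm

2.3887


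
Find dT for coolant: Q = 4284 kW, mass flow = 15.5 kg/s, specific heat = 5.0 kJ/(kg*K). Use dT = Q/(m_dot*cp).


dT = Q / (m_dot * cp)
dT = 4284 / (15.5 * 5.0)
dT = 55.277 C

55.277


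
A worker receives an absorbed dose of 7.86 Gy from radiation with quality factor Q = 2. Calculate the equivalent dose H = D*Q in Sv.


H = D * Q
H = 7.86 * 2
H = 15.720 Sv

15.720


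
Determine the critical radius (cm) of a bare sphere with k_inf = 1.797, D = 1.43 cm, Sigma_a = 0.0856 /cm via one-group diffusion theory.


L^2 = D / Sigma_a = 1.43 / 0.0856 = 16.70561 cm^2
B_m^2 = (k_inf - 1) / L^2 = (1.797 - 1) / 16.70561 = 0.04770852 /cm^2
For a bare sphere: B_g = pi/R, so R_c = pi / sqrt(B_m^2)
R_c = pi / sqrt(0.04770852) = 14.383 cm

14.383


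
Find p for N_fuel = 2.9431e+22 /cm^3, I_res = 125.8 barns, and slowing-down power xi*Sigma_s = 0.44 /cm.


p = exp(-N * I * 1e-24 / (xi*Sigma_s))
p = exp(-2.9431e+22 * 125.8 * 1e-24 / 0.44)
p = 2.2161e-04

2.2161e-04


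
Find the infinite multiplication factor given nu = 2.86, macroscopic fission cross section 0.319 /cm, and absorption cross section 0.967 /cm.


k_inf = nu * Sigma_f / Sigma_a
k_inf = 2.86 * 0.319 / 0.967
k_inf = 0.94347

0.94347


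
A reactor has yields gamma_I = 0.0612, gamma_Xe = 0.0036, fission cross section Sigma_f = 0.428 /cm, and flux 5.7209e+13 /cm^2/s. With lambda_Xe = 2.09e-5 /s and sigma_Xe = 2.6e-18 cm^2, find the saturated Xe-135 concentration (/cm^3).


Xe_eq = (gamma_I + gamma_Xe) * Sigma_f * phi / (lambda_Xe + sigma_Xe * phi)
Numerator = (0.0612 + 0.0036) * 0.428 * 5.7209e+13 = 1.586657e+12
Denominator = 2.09e-5 + 2.6e-18 * 5.7209e+13 = 1.696434e-04
Xe_eq = 1.586657e+12 / 1.696434e-04 = 9.3529e+15 /cm^3

9.3529e+15


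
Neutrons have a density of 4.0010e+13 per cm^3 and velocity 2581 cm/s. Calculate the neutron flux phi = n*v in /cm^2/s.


phi = n * v
phi = 4.0010e+13 * 2581
phi = 1.0327e+17 /cm^2/s

1.0327e+17


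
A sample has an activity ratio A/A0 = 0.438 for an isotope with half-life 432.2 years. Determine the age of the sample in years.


lambda = ln(2) / t_half = ln(2) / 432.2 = 0.001603765 /yr
t = -ln(A/A0) / lambda
t = -ln(0.438) / 0.001603765
t = 514.75 yr

514.75


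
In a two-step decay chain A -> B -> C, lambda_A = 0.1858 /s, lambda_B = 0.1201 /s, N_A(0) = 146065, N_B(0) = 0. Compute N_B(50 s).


N_B(t) = lambda_A * N_A0 / (lambda_B - lambda_A) * [exp(-lambda_A*t) - exp(-lambda_B*t)]
exp(-0.1858*50) = 9.234306e-05; exp(-0.1201*50) = 0.002466389
N_B = 0.1858 * 146065 / (0.1201 - 0.1858) * (9.234306e-05 - 0.002466389)
N_B = 980.65

980.65


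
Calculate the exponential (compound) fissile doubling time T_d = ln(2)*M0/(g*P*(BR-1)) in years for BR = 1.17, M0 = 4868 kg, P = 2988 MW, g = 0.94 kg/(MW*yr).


Breeding gain G = BR - 1 = 1.17 - 1 = 0.17
Fissile production rate = g * P * G = 0.94 * 2988 * 0.17 = 477.4824 kg/yr
T_d = ln(2) * M0 / (g * P * G)
T_d = ln(2) * 4868 / 477.4824 = 7.0667 yr

7.0667


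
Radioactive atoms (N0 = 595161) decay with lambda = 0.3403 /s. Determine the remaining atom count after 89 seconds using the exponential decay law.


N = N0 * exp(-lambda * t)
N = 595161 * exp(-0.3403 * 89)
N = 4.1811e-08

4.1811e-08


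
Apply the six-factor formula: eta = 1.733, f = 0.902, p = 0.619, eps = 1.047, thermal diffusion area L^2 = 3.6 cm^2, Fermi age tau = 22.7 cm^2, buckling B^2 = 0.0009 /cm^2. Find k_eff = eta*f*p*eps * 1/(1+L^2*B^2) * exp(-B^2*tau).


k_inf = eta*f*p*eps = 1.733*0.902*0.619*1.047 = 1.013077
P_TNL = 1/(1 + L^2*B^2) = 1/(1 + 3.6*0.0009) = 0.9967705
P_FNL = exp(-B^2*tau) = exp(-0.0009*22.7) = 0.9797773
k_eff = k_inf * P_TNL * P_FNL = 1.013077 * 0.9967705 * 0.9797773
k_eff = 0.98938

0.98938


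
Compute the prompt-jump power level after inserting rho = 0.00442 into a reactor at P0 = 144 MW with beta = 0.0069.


P1/P0 = beta / (beta - rho)
P1/P0 = 0.0069 / (0.0069 - 0.00442) = 2.782258
P1 = 144 * 2.782258 = 400.65 MW

400.65


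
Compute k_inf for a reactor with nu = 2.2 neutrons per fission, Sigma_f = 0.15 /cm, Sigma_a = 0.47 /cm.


k_inf = nu * Sigma_f / Sigma_a
k_inf = 2.2 * 0.15 / 0.47
k_inf = 0.70213

0.70213


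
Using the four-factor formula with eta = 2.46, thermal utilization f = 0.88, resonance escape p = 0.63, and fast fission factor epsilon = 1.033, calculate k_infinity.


k_inf = eta * f * p * epsilon
k_inf = 2.46 * 0.88 * 0.63 * 1.033
k_inf = 1.4088

1.4088


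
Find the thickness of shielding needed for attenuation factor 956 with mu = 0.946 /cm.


x = ln(factor) / mu
x = ln(956) / 0.946
x = 7.2545 cm

7.2545


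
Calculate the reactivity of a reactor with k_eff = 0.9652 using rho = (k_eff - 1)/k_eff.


rho = (k_eff - 1) / k_eff
rho = (0.9652 - 1) / 0.9652
rho = -0.036055

-0.036055


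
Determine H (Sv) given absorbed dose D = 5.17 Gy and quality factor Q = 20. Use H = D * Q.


H = D * Q
H = 5.17 * 20
H = 103.40 Sv

103.40


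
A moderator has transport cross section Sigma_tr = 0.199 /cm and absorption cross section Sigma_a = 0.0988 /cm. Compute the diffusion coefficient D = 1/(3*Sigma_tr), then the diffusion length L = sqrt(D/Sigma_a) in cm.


D = 1 / (3 * Sigma_tr) = 1 / (3 * 0.199) = 1.675042 cm
L = sqrt(D / Sigma_a)
L = sqrt(1.675042 / 0.0988)
L = 4.1175 cm

4.1175


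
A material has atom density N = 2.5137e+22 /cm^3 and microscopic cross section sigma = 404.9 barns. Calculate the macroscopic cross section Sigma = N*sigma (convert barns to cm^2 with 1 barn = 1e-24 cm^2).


Sigma = N * sigma_barns * 1e-24
Sigma = 2.5137e+22 * 404.9 * 1e-24
Sigma = 10.178 /cm

10.178


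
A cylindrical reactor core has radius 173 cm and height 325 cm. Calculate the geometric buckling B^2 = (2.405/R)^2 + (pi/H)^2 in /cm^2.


B^2 = (2.405/R)^2 + (pi/H)^2
B^2 = (2.405/173)^2 + (pi/325)^2
B^2 = 2.8670e-04 /cm^2

2.8670e-04


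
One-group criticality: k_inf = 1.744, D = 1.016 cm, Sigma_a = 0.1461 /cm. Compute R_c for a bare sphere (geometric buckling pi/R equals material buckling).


L^2 = D / Sigma_a = 1.016 / 0.1461 = 6.954141 cm^2
B_m^2 = (k_inf - 1) / L^2 = (1.744 - 1) / 6.954141 = 0.1069866 /cm^2
For a bare sphere: B_g = pi/R, so R_c = pi / sqrt(B_m^2)
R_c = pi / sqrt(0.1069866) = 9.6047 cm

9.6047


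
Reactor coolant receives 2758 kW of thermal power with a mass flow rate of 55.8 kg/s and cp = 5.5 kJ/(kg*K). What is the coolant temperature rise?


dT = Q / (m_dot * cp)
dT = 2758 / (55.8 * 5.5)
dT = 8.9866 C

8.9866


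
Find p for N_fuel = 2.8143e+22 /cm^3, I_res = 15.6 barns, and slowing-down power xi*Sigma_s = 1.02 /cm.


p = exp(-N * I * 1e-24 / (xi*Sigma_s))
p = exp(-2.8143e+22 * 15.6 * 1e-24 / 1.02)
p = 0.65023

0.65023


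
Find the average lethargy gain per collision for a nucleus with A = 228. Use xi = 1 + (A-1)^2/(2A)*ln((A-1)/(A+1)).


xi = 1 + (A-1)^2/(2A) * ln((A-1)/(A+1))
xi = 1 + (228-1)^2/(2*228) * ln((228-1)/(228 +1))
xi = 0.0087463

0.0087463


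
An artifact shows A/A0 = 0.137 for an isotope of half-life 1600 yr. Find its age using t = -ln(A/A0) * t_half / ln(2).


lambda = ln(2) / t_half = ln(2) / 1600 = 4.332170e-04 /yr
t = -ln(A/A0) / lambda
t = -ln(0.137) / 4.332170e-04
t = 4588.4 yr

4588.4


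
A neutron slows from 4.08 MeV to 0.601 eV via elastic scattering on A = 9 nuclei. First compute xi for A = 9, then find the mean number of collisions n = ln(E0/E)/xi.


xi = 1 + (A-1)^2/(2A)*ln((A-1)/(A+1)) = 0.2066007 (for A = 9)
n = ln(E0/E) / xi
n = ln(4.08e6 / 0.601) / 0.2066007
n = ln(6.788686e+06) / 0.2066007 = 76.141

76.141


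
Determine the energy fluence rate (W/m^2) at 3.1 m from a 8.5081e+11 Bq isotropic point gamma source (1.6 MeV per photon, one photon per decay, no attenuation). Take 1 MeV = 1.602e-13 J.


psi = A * E * 1.602e-13 / (4*pi*r^2)
psi = 8.5081e+11 * 1.6 * 1.602e-13 / (4*pi*3.1^2)
psi = 0.0018059 W/m^2

0.0018059


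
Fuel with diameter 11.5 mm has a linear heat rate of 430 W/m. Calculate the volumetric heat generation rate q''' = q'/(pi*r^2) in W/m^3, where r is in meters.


r = D / 2 / 1000 = 11.5 / 2 / 1000 = 0.00575 m
q''' = q' / (pi * r^2)
q''' = 430 / (pi * 0.00575^2)
q''' = 4.1398e+06 W/m^3

4.1398e+06


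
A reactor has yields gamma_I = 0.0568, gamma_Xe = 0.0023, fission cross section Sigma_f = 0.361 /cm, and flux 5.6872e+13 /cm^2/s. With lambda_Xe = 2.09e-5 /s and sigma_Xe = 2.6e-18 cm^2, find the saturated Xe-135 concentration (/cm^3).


Xe_eq = (gamma_I + gamma_Xe) * Sigma_f * phi / (lambda_Xe + sigma_Xe * phi)
Numerator = (0.0568 + 0.0023) * 0.361 * 5.6872e+13 = 1.213370e+12
Denominator = 2.09e-5 + 2.6e-18 * 5.6872e+13 = 1.687672e-04
Xe_eq = 1.213370e+12 / 1.687672e-04 = 7.1896e+15 /cm^3

7.1896e+15


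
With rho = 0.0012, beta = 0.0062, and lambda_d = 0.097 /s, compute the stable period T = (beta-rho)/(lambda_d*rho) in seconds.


T = (beta - rho) / (lambda_d * rho)
T = (0.0062 - 0.0012) / (0.097 * 0.0012)
T = 42.955 s

42.955


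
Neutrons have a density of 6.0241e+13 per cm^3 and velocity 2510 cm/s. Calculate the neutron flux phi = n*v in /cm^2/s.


phi = n * v
phi = 6.0241e+13 * 2510
phi = 1.5120e+17 /cm^2/s

1.5120e+17


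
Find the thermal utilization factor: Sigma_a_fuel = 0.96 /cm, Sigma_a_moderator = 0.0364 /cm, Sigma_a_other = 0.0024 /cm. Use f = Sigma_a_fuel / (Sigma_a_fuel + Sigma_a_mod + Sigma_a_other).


f = Sigma_a_fuel / (Sigma_a_fuel + Sigma_a_mod + Sigma_a_other)
f = 0.96 / (0.96 + 0.0364 + 0.0024)
f = 0.96115

0.96115


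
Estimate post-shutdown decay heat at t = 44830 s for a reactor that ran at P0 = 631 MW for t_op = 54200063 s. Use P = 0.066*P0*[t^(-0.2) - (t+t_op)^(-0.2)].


P/P0 = 0.066 * [t^(-0.2) - (t + t_op)^(-0.2)]
P/P0 = 0.066 * [44830^(-0.2) - (44830 + 54200063)^(-0.2)]
P/P0 = 0.066 * [0.1174049 - 0.02838757] = 0.005875144
P = 631 * 0.005875144 = 3.7072 MW

3.7072


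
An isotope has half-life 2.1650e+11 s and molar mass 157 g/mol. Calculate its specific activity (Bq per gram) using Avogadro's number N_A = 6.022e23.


lambda = ln(2) / t_half = ln(2) / 2.1650e+11 = 3.201604e-12 /s
SA = lambda * N_A / M
SA = 3.201604e-12 * 6.022e23 / 157
SA = 1.2280e+10 Bq/g

1.2280e+10


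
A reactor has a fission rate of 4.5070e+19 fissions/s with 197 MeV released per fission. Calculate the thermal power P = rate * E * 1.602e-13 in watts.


P = fission_rate * E_MeV * 1.602e-13
P = 4.5070e+19 * 197 * 1.602e-13
P = 1.4224e+09 W

1.4224e+09


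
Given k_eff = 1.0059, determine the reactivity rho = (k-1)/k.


rho = (k_eff - 1) / k_eff
rho = (1.0059 - 1) / 1.0059
rho = 0.0058654

0.0058654


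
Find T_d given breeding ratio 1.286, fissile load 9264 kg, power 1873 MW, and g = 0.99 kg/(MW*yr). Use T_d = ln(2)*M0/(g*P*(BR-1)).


Breeding gain G = BR - 1 = 1.286 - 1 = 0.286
Fissile production rate = g * P * G = 0.99 * 1873 * 0.286 = 530.32122 kg/yr
T_d = ln(2) * M0 / (g * P * G)
T_d = ln(2) * 9264 / 530.32122 = 12.108 yr

12.108


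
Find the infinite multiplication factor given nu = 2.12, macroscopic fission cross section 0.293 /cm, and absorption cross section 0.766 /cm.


k_inf = nu * Sigma_f / Sigma_a
k_inf = 2.12 * 0.293 / 0.766
k_inf = 0.81091

0.81091


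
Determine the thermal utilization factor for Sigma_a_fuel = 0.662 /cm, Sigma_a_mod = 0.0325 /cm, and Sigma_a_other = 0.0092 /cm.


f = Sigma_a_fuel / (Sigma_a_fuel + Sigma_a_mod + Sigma_a_other)
f = 0.662 / (0.662 + 0.0325 + 0.0092)
f = 0.94074

0.94074


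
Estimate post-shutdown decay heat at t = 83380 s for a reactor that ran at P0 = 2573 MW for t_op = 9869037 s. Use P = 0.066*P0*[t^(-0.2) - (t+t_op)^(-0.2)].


P/P0 = 0.066 * [t^(-0.2) - (t + t_op)^(-0.2)]
P/P0 = 0.066 * [83380^(-0.2) - (83380 + 9869037)^(-0.2)]
P/P0 = 0.066 * [0.1037021 - 0.03984871] = 0.004214324
P = 2573 * 0.004214324 = 10.843 MW

10.843


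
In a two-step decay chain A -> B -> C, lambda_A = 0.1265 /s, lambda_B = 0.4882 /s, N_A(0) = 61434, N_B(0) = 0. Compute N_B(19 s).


N_B(t) = lambda_A * N_A0 / (lambda_B - lambda_A) * [exp(-lambda_A*t) - exp(-lambda_B*t)]
exp(-0.1265*19) = 0.09040100; exp(-0.4882*19) = 9.366369e-05
N_B = 0.1265 * 61434 / (0.4882 - 0.1265) * (0.09040100 - 9.366369e-05)
N_B = 1940.3

1940.3


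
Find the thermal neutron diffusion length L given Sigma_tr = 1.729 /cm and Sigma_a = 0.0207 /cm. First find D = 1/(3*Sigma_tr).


D = 1 / (3 * Sigma_tr) = 1 / (3 * 1.729) = 0.1927897 cm
L = sqrt(D / Sigma_a)
L = sqrt(0.1927897 / 0.0207)
L = 3.0518 cm

3.0518


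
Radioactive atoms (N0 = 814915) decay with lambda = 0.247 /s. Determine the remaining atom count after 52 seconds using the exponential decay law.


N = N0 * exp(-lambda * t)
N = 814915 * exp(-0.247 * 52)
N = 2.1530

2.1530


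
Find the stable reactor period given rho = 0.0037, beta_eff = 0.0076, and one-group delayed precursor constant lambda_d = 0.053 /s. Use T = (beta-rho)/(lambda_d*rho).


T = (beta - rho) / (lambda_d * rho)
T = (0.0076 - 0.0037) / (0.053 * 0.0037)
T = 19.888 s

19.888


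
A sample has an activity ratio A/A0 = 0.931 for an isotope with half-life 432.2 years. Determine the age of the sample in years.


lambda = ln(2) / t_half = ln(2) / 432.2 = 0.001603765 /yr
t = -ln(A/A0) / lambda
t = -ln(0.931) / 0.001603765
t = 44.580 yr

44.580


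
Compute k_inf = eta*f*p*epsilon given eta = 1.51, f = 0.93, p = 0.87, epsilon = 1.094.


k_inf = eta * f * p * epsilon
k_inf = 1.51 * 0.93 * 0.87 * 1.094
k_inf = 1.3366

1.3366


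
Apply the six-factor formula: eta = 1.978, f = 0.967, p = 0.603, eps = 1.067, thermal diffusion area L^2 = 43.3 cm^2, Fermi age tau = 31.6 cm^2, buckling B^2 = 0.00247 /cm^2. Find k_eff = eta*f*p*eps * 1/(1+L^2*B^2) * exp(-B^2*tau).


k_inf = eta*f*p*eps = 1.978*0.967*0.603*1.067 = 1.230650
P_TNL = 1/(1 + L^2*B^2) = 1/(1 + 43.3*0.00247) = 0.9033824
P_FNL = exp(-B^2*tau) = exp(-0.00247*31.6) = 0.9249163
k_eff = k_inf * P_TNL * P_FNL = 1.230650 * 0.9033824 * 0.9249163
k_eff = 1.0283

1.0283


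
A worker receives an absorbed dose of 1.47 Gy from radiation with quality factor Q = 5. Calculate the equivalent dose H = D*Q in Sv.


H = D * Q
H = 1.47 * 5
H = 7.3500 Sv

7.3500


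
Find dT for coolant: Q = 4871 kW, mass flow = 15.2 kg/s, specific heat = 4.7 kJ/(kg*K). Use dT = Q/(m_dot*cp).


dT = Q / (m_dot * cp)
dT = 4871 / (15.2 * 4.7)
dT = 68.183 C

68.183


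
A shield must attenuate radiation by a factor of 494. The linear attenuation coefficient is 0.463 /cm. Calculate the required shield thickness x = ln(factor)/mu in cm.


x = ln(factor) / mu
x = ln(494) / 0.463
x = 13.396 cm

13.396


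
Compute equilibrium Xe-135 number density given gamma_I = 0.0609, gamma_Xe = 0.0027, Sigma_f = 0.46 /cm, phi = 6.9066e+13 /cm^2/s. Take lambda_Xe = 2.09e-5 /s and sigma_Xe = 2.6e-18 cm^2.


Xe_eq = (gamma_I + gamma_Xe) * Sigma_f * phi / (lambda_Xe + sigma_Xe * phi)
Numerator = (0.0609 + 0.0027) * 0.46 * 6.9066e+13 = 2.020595e+12
Denominator = 2.09e-5 + 2.6e-18 * 6.9066e+13 = 2.004716e-04
Xe_eq = 2.020595e+12 / 2.004716e-04 = 1.0079e+16 /cm^3

1.0079e+16


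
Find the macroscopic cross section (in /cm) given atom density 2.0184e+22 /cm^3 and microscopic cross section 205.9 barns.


Sigma = N * sigma_barns * 1e-24
Sigma = 2.0184e+22 * 205.9 * 1e-24
Sigma = 4.1559 /cm

4.1559


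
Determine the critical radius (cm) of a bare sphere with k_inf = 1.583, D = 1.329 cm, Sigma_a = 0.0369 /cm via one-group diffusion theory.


L^2 = D / Sigma_a = 1.329 / 0.0369 = 36.01626 cm^2
B_m^2 = (k_inf - 1) / L^2 = (1.583 - 1) / 36.01626 = 0.01618713 /cm^2
For a bare sphere: B_g = pi/R, so R_c = pi / sqrt(B_m^2)
R_c = pi / sqrt(0.01618713) = 24.692 cm

24.692


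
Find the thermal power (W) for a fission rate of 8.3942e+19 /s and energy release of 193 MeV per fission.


P = fission_rate * E_MeV * 1.602e-13
P = 8.3942e+19 * 193 * 1.602e-13
P = 2.5954e+09 W

2.5954e+09


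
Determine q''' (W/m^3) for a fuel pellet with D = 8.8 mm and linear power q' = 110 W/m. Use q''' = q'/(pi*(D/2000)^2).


r = D / 2 / 1000 = 8.8 / 2 / 1000 = 0.0044 m
q''' = q' / (pi * r^2)
q''' = 110 / (pi * 0.0044^2)
q''' = 1.8086e+06 W/m^3

1.8086e+06


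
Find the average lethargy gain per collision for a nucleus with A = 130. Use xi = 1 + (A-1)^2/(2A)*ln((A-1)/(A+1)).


xi = 1 + (A-1)^2/(2A) * ln((A-1)/(A+1))
xi = 1 + (130-1)^2/(2*130) * ln((130-1)/(130 +1))
xi = 0.015306

0.015306


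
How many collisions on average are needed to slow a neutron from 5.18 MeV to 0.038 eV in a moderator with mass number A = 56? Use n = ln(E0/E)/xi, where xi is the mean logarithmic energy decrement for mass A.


xi = 1 + (A-1)^2/(2A)*ln((A-1)/(A+1)) = 0.03529286 (for A = 56)
n = ln(E0/E) / xi
n = ln(5.18e6 / 0.038) / 0.03529286
n = ln(1.363158e+08) / 0.03529286 = 530.72

530.72


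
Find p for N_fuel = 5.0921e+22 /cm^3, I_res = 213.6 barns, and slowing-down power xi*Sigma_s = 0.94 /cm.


p = exp(-N * I * 1e-24 / (xi*Sigma_s))
p = exp(-5.0921e+22 * 213.6 * 1e-24 / 0.94)
p = 9.4359e-06

9.4359e-06


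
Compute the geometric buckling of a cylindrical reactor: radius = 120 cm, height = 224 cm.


B^2 = (2.405/R)^2 + (pi/H)^2
B^2 = (2.405/120)^2 + (pi/224)^2
B^2 = 5.9837e-04 /cm^2

5.9837e-04


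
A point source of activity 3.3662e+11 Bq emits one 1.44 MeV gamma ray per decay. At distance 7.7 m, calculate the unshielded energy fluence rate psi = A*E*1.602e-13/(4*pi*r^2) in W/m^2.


psi = A * E * 1.602e-13 / (4*pi*r^2)
psi = 3.3662e+11 * 1.44 * 1.602e-13 / (4*pi*7.7^2)
psi = 1.0423e-04 W/m^2

1.0423e-04


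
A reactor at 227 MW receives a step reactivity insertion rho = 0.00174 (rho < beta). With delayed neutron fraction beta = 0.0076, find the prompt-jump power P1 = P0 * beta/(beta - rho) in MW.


P1/P0 = beta / (beta - rho)
P1/P0 = 0.0076 / (0.0076 - 0.00174) = 1.296928
P1 = 227 * 1.296928 = 294.40 MW

294.40


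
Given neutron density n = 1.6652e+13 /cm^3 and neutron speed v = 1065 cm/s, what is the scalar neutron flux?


phi = n * v
phi = 1.6652e+13 * 1065
phi = 1.7734e+16 /cm^2/s

1.7734e+16


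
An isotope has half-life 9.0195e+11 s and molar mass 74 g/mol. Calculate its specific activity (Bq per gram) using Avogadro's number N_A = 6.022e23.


lambda = ln(2) / t_half = ln(2) / 9.0195e+11 = 7.684985e-13 /s
SA = lambda * N_A / M
SA = 7.684985e-13 * 6.022e23 / 74
SA = 6.2539e+09 Bq/g

6.2539e+09


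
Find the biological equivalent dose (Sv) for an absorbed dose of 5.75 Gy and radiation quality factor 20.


H = D * Q
H = 5.75 * 20
H = 115.00 Sv

115.00


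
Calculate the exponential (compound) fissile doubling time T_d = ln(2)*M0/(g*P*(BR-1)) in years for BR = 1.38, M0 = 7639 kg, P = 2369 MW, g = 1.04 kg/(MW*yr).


Breeding gain G = BR - 1 = 1.38 - 1 = 0.38
Fissile production rate = g * P * G = 1.04 * 2369 * 0.38 = 936.2288 kg/yr
T_d = ln(2) * M0 / (g * P * G)
T_d = ln(2) * 7639 / 936.2288 = 5.6556 yr

5.6556


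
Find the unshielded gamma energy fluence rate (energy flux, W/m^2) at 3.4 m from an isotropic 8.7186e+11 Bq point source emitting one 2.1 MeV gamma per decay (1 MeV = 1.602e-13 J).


psi = A * E * 1.602e-13 / (4*pi*r^2)
psi = 8.7186e+11 * 2.1 * 1.602e-13 / (4*pi*3.4^2)
psi = 0.0020191 W/m^2

0.0020191


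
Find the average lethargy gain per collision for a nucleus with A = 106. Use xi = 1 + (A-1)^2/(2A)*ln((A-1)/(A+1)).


xi = 1 + (A-1)^2/(2A) * ln((A-1)/(A+1))
xi = 1 + (106-1)^2/(2*106) * ln((106-1)/(106 +1))
xi = 0.018750

0.018750


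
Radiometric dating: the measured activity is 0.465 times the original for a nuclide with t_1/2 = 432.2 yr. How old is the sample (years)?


lambda = ln(2) / t_half = ln(2) / 432.2 = 0.001603765 /yr
t = -ln(A/A0) / lambda
t = -ln(0.465) / 0.001603765
t = 477.45 yr

477.45


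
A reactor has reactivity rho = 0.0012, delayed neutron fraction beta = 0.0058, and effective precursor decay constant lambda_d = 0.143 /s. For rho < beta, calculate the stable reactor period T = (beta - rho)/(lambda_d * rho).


T = (beta - rho) / (lambda_d * rho)
T = (0.0058 - 0.0012) / (0.143 * 0.0012)
T = 26.807 s

26.807


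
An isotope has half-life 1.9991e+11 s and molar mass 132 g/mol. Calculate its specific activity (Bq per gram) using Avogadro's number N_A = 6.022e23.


lambda = ln(2) / t_half = ln(2) / 1.9991e+11 = 3.467296e-12 /s
SA = lambda * N_A / M
SA = 3.467296e-12 * 6.022e23 / 132
SA = 1.5818e+10 Bq/g

1.5818e+10


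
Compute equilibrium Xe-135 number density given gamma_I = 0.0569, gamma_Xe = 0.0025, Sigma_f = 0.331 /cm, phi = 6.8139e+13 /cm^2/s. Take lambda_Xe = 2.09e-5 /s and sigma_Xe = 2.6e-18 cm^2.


Xe_eq = (gamma_I + gamma_Xe) * Sigma_f * phi / (lambda_Xe + sigma_Xe * phi)
Numerator = (0.0569 + 0.0025) * 0.331 * 6.8139e+13 = 1.339708e+12
Denominator = 2.09e-5 + 2.6e-18 * 6.8139e+13 = 1.980614e-04
Xe_eq = 1.339708e+12 / 1.980614e-04 = 6.7641e+15 /cm^3

6.7641e+15


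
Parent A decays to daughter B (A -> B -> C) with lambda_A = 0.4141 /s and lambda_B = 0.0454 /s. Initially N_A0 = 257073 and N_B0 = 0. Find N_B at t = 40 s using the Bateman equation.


N_B(t) = lambda_A * N_A0 / (lambda_B - lambda_A) * [exp(-lambda_A*t) - exp(-lambda_B*t)]
exp(-0.4141*40) = 6.402450e-08; exp(-0.0454*40) = 0.1626752
N_B = 0.4141 * 257073 / (0.0454 - 0.4141) * (6.402450e-08 - 0.1626752)
N_B = 46969

46969


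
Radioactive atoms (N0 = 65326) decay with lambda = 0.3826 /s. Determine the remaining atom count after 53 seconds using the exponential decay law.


N = N0 * exp(-lambda * t)
N = 65326 * exp(-0.3826 * 53)
N = 1.0199e-04

1.0199e-04


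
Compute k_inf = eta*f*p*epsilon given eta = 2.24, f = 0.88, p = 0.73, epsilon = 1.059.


k_inf = eta * f * p * epsilon
k_inf = 2.24 * 0.88 * 0.73 * 1.059
k_inf = 1.5239

1.5239


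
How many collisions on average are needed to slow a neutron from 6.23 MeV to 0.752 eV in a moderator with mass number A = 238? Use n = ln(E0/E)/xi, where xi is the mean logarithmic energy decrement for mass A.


xi = 1 + (A-1)^2/(2A)*ln((A-1)/(A+1)) = 0.008379872 (for A = 238)
n = ln(E0/E) / xi
n = ln(6.23e6 / 0.752) / 0.008379872
n = ln(8.284574e+06) / 0.008379872 = 1901.0

1901.0


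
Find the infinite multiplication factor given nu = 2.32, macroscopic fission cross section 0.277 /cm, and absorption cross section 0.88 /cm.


k_inf = nu * Sigma_f / Sigma_a
k_inf = 2.32 * 0.277 / 0.88
k_inf = 0.73027

0.73027


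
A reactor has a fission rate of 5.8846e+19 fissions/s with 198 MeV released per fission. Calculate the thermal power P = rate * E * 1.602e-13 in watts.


P = fission_rate * E_MeV * 1.602e-13
P = 5.8846e+19 * 198 * 1.602e-13
P = 1.8666e+09 W

1.8666e+09


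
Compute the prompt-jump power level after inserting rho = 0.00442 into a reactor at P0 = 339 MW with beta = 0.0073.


P1/P0 = beta / (beta - rho)
P1/P0 = 0.0073 / (0.0073 - 0.00442) = 2.534722
P1 = 339 * 2.534722 = 859.27 MW

859.27


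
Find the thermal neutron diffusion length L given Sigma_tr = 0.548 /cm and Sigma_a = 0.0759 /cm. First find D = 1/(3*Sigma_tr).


D = 1 / (3 * Sigma_tr) = 1 / (3 * 0.548) = 0.6082725 cm
L = sqrt(D / Sigma_a)
L = sqrt(0.6082725 / 0.0759)
L = 2.8309 cm

2.8309


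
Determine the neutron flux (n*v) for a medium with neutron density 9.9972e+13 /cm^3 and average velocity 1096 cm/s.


phi = n * v
phi = 9.9972e+13 * 1096
phi = 1.0957e+17 /cm^2/s

1.0957e+17


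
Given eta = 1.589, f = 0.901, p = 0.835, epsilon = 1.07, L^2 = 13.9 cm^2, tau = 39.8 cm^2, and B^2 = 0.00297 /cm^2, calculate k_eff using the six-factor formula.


k_inf = eta*f*p*eps = 1.589*0.901*0.835*1.07 = 1.279143
P_TNL = 1/(1 + L^2*B^2) = 1/(1 + 13.9*0.00297) = 0.9603537
P_FNL = exp(-B^2*tau) = exp(-0.00297*39.8) = 0.8885130
k_eff = k_inf * P_TNL * P_FNL = 1.279143 * 0.9603537 * 0.8885130
k_eff = 1.0915

1.0915


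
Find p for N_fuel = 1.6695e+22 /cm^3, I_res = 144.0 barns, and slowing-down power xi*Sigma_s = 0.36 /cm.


p = exp(-N * I * 1e-24 / (xi*Sigma_s))
p = exp(-1.6695e+22 * 144.0 * 1e-24 / 0.36)
p = 0.0012583

0.0012583


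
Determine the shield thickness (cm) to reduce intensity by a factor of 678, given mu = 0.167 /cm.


x = ln(factor) / mu
x = ln(678) / 0.167
x = 39.037 cm

39.037


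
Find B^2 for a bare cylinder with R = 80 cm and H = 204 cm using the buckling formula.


B^2 = (2.405/R)^2 + (pi/H)^2
B^2 = (2.405/80)^2 + (pi/204)^2
B^2 = 0.0011409 /cm^2

0.0011409


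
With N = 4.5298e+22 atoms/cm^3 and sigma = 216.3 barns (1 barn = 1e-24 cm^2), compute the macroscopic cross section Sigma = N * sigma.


Sigma = N * sigma_barns * 1e-24
Sigma = 4.5298e+22 * 216.3 * 1e-24
Sigma = 9.7980 /cm

9.7980


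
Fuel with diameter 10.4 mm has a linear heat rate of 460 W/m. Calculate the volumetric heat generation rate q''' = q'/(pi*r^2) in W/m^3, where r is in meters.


r = D / 2 / 1000 = 10.4 / 2 / 1000 = 0.0052 m
q''' = q' / (pi * r^2)
q''' = 460 / (pi * 0.0052^2)
q''' = 5.4150e+06 W/m^3

5.4150e+06


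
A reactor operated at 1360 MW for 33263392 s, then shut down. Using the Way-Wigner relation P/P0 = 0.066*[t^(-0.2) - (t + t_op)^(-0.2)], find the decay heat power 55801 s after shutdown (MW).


P/P0 = 0.066 * [t^(-0.2) - (t + t_op)^(-0.2)]
P/P0 = 0.066 * [55801^(-0.2) - (55801 + 33263392)^(-0.2)]
P/P0 = 0.066 * [0.1123755 - 0.03129400] = 0.005351379
P = 1360 * 0.005351379 = 7.2779 MW

7.2779


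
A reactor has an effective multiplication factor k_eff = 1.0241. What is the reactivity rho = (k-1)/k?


rho = (k_eff - 1) / k_eff
rho = (1.0241 - 1) / 1.0241
rho = 0.023533

0.023533


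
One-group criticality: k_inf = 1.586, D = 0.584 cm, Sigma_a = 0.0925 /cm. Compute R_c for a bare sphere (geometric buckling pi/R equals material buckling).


L^2 = D / Sigma_a = 0.584 / 0.0925 = 6.313514 cm^2
B_m^2 = (k_inf - 1) / L^2 = (1.586 - 1) / 6.313514 = 0.09281677 /cm^2
For a bare sphere: B_g = pi/R, so R_c = pi / sqrt(B_m^2)
R_c = pi / sqrt(0.09281677) = 10.312 cm

10.312
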